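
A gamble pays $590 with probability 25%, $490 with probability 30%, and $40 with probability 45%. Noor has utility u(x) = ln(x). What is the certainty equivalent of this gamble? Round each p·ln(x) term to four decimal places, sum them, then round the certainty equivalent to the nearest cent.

$166.22

E[u] = 0.25·ln(590) + 0.3·ln(490) + 0.45·ln(40) = 1.5950 + 1.8583 + 1.6600 = 5.1133
CE = e^5.1133 ≈ 166.22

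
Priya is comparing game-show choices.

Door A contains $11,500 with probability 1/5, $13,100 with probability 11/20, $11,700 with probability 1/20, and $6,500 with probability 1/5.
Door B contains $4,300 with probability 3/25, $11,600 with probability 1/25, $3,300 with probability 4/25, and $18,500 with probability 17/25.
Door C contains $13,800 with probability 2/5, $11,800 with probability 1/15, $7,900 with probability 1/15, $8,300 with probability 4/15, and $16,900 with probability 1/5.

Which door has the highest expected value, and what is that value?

Door B ($14,088)

Door A = 1/5 × 11500 + 11/20 × 13100 + 1/20 × 11700 + 1/5 × 6500 = 2300 + 7205 + 585 + 1300 = 11390
Door B = 3/25 × 4300 + 1/25 × 11600 + 4/25 × 3300 + 17/25 × 18500 = 516 + 464 + 528 + 12580 = 14088
Door C = 2/5 × 13800 + 1/15 × 11800 + 1/15 × 7900 + 4/15 × 8300 + 1/5 × 16900 = 5520 + 786.6667 + 526.6667 + 2213.3333 + 3380 = 12426.6667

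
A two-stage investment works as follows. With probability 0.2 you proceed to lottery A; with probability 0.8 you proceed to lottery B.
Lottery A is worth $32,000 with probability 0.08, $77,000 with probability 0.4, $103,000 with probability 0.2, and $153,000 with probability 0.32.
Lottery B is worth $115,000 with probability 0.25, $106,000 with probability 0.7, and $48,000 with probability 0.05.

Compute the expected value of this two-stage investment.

EV(A) = 0.08 × 32000 + 0.4 × 77000 + 0.2 × 103000 + 0.32 × 153000 = 2560 + 30800 + 20600 + 48960 = 102920
EV(B) = 0.25 × 115000 + 0.7 × 106000 + 0.05 × 48000 = 28750 + 74200 + 2400 = 105350
Overall = 0.2 × 102920 + 0.8 × 105350 = 20584 + 84280 = 104864

$104,864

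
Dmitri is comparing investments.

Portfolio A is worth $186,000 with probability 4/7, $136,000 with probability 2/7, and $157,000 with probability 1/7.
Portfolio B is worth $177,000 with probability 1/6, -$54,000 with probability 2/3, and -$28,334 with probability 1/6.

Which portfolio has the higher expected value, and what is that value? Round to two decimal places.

Portfolio A = 4/7 × 186000 + 2/7 × 136000 + 1/7 × 157000 = 106285.7143 + 38857.1429 + 22428.5714 = 167571.4286
Portfolio B = 1/6 × 177000 + 2/3 × (-54000) + 1/6 × (-28334) = 29500 − 36000 − 4722.3333 = -11222.3333

Portfolio A ($167,571.43)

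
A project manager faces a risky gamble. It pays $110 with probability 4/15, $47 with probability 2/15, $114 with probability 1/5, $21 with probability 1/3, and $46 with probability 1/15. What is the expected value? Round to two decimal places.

EV = 4/15 × 110 + 2/15 × 47 + 1/5 × 114 + 1/3 × 21 + 1/15 × 46 = 29.3333 + 6.2667 + 22.8 + 7 + 3.0667 = 68.4667

$68.47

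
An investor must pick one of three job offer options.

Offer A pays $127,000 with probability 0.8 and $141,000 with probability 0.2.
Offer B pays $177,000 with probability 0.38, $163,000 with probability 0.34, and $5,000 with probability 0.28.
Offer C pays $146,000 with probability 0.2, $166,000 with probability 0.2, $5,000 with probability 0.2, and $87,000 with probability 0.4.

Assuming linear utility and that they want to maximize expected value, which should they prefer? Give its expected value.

Offer A = 0.8 × 127000 + 0.2 × 141000 = 101600 + 28200 = 129800
Offer B = 0.38 × 177000 + 0.34 × 163000 + 0.28 × 5000 = 67260 + 55420 + 1400 = 124080
Offer C = 0.2 × 146000 + 0.2 × 166000 + 0.2 × 5000 + 0.4 × 87000 = 29200 + 33200 + 1000 + 34800 = 98200

Offer A ($129,800)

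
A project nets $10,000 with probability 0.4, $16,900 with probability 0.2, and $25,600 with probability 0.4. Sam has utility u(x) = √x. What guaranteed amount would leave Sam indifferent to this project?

E[u] = 0.4·√10000 + 0.2·√16900 + 0.4·√25600 = 0.4·100 + 0.2·130 + 0.4·160 = 130
CE = (130)² = 16900

$16,900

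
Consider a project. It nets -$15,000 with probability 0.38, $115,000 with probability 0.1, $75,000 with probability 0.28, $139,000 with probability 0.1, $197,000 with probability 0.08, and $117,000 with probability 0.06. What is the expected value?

EV = 0.38 × (-15000) + 0.1 × 115000 + 0.28 × 75000 + 0.1 × 139000 + 0.08 × 197000 + 0.06 × 117000 = -5700 + 11500 + 21000 + 13900 + 15760 + 7020 = 63480

$63,480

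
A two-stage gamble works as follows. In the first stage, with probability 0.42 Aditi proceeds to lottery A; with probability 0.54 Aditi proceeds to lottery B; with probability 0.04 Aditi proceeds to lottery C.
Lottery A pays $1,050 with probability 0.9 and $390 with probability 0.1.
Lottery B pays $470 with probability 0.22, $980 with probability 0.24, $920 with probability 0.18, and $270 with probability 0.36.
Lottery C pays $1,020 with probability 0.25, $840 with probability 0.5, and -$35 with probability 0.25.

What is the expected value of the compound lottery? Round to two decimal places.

$764.69

EV(A) = 0.9 × 1050 + 0.1 × 390 = 945 + 39 = 984
EV(B) = 0.22 × 470 + 0.24 × 980 + 0.18 × 920 + 0.36 × 270 = 103.4 + 235.2 + 165.6 + 97.2 = 601.4
EV(C) = 0.25 × 1020 + 0.5 × 840 + 0.25 × (-35) = 255 + 420 − 8.75 = 666.25
Overall = 0.42 × 984 + 0.54 × 601.4 + 0.04 × 666.25 = 413.28 + 324.756 + 26.65 = 764.686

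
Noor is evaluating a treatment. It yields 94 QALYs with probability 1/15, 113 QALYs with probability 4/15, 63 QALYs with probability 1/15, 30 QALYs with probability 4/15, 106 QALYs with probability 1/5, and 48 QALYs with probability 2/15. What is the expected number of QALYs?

EV = 1/15 × 94 + 4/15 × 113 + 1/15 × 63 + 4/15 × 30 + 1/5 × 106 + 2/15 × 48 = 6.2667 + 30.1333 + 4.2 + 8 + 21.2 + 6.4 = 76.2

76.2 QALYs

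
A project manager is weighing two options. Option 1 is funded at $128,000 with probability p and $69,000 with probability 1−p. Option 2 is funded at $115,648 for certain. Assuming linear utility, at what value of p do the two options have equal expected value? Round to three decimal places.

p = 0.791

p·128000 + (1−p)·69000 = 115648
59000p + 69000 = 115648
p = (115648 − 69000) / 59000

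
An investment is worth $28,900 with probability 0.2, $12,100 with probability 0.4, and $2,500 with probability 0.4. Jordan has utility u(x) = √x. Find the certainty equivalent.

$9,604

E[u] = 0.2·√28900 + 0.4·√12100 + 0.4·√2500 = 0.2·170 + 0.4·110 + 0.4·50 = 98
CE = (98)² = 9604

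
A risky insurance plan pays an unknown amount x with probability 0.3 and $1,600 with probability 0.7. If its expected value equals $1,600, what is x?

x = $1,600

0.3·x + 0.7·1600 = 1600
0.3·x = 1600 − 1120 = 480
x = 480 / 0.3 = 1600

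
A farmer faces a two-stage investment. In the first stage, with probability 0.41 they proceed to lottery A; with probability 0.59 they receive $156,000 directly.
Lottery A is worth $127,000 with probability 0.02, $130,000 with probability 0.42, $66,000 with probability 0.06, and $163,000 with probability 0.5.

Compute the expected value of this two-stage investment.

$150,506

EV(A) = 0.02 × 127000 + 0.42 × 130000 + 0.06 × 66000 + 0.5 × 163000 = 2540 + 54600 + 3960 + 81500 = 142600
Branch B: 156000 (certain)
Overall = 0.41 × 142600 + 0.59 × 156000 = 58466 + 92040 = 150506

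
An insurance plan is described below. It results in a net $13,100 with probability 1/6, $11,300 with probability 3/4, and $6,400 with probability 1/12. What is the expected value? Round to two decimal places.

$11,191.67

EV = 1/6 × 13100 + 3/4 × 11300 + 1/12 × 6400 = 2183.3333 + 8475 + 533.3333 = 11191.6667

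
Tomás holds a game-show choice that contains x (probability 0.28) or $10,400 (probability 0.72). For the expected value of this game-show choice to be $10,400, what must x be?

0.28·x + 0.72·10400 = 10400
0.28·x = 10400 − 7488 = 2912
x = 2912 / 0.28 = 10400

x = $10,400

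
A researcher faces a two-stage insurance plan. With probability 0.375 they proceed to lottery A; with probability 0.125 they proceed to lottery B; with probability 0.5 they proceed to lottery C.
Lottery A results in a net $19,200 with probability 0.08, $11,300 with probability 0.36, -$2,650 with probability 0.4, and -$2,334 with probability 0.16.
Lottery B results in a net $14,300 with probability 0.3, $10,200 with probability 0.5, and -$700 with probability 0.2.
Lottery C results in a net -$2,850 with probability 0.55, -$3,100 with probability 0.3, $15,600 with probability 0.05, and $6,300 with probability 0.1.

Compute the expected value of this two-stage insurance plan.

EV(A) = 0.08 × 19200 + 0.36 × 11300 + 0.4 × (-2650) + 0.16 × (-2334) = 1536 + 4068 − 1060 − 373.44 = 4170.56
EV(B) = 0.3 × 14300 + 0.5 × 10200 + 0.2 × (-700) = 4290 + 5100 − 140 = 9250
EV(C) = 0.55 × (-2850) + 0.3 × (-3100) + 0.05 × 15600 + 0.1 × 6300 = -1567.5 − 930 + 780 + 630 = -1087.5
Overall = 0.375 × 4170.56 + 0.125 × 9250 + 0.5 × (-1087.5) = 1563.96 + 1156.25 − 543.75 = 2176.46

$2,176.46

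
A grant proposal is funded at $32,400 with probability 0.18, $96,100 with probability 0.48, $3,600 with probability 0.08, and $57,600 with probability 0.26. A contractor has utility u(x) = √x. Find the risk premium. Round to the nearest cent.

$5,521.44

E[u] = 0.18·√32400 + 0.48·√96100 + 0.08·√3600 + 0.26·√57600 = 0.18·180 + 0.48·310 + 0.08·60 + 0.26·240 = 248.4
CE = (248.4)² = 61702.56
Risk premium = EV − CE = 67224 − 61702.56 = 5521.44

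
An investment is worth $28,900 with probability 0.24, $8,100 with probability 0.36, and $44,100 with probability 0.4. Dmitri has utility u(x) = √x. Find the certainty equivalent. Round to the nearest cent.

$24,711.84

E[u] = 0.24·√28900 + 0.36·√8100 + 0.4·√44100 = 0.24·170 + 0.36·90 + 0.4·210 = 157.2
CE = (157.2)² = 24711.84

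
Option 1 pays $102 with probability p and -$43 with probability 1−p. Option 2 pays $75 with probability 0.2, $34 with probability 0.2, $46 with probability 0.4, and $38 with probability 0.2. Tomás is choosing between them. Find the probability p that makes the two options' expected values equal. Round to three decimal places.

EV(Option 2) = 0.2 × 75 + 0.2 × 34 + 0.4 × 46 + 0.2 × 38 = 15 + 6.8 + 18.4 + 7.6 = 47.8
p·102 + (1−p)·(-43) = 47.8
145p − 43 = 47.8
p = (47.8 + 43) / 145

p = 0.626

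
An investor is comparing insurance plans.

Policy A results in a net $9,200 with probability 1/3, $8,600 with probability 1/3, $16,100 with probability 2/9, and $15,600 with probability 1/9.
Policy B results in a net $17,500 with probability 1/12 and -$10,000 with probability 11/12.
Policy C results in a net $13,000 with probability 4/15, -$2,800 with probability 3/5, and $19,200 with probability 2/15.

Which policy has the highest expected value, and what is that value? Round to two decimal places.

Policy A ($11,244.44)

Policy A = 1/3 × 9200 + 1/3 × 8600 + 2/9 × 16100 + 1/9 × 15600 = 3066.6667 + 2866.6667 + 3577.7778 + 1733.3333 = 11244.4444
Policy B = 1/12 × 17500 + 11/12 × (-10000) = 1458.3333 − 9166.6667 = -7708.3333
Policy C = 4/15 × 13000 + 3/5 × (-2800) + 2/15 × 19200 = 3466.6667 − 1680 + 2560 = 4346.6667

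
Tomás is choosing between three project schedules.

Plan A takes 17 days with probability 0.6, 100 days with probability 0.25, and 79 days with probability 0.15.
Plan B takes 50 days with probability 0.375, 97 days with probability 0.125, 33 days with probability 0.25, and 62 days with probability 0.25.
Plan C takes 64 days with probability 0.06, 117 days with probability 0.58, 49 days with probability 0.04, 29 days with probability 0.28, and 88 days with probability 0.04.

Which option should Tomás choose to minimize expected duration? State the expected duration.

Plan A = 0.6 × 17 + 0.25 × 100 + 0.15 × 79 = 10.2 + 25 + 11.85 = 47.05
Plan B = 0.375 × 50 + 0.125 × 97 + 0.25 × 33 + 0.25 × 62 = 18.75 + 12.125 + 8.25 + 15.5 = 54.625
Plan C = 0.06 × 64 + 0.58 × 117 + 0.04 × 49 + 0.28 × 29 + 0.04 × 88 = 3.84 + 67.86 + 1.96 + 8.12 + 3.52 = 85.3

Plan A (47.05 days)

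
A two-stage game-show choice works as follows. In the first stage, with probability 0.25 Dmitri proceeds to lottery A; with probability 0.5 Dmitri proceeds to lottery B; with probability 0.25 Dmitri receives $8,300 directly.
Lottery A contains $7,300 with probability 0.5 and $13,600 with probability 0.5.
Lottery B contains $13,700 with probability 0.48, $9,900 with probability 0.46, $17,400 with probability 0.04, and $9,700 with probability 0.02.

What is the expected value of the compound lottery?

$10,697.50

EV(A) = 0.5 × 7300 + 0.5 × 13600 = 3650 + 6800 = 10450
EV(B) = 0.48 × 13700 + 0.46 × 9900 + 0.04 × 17400 + 0.02 × 9700 = 6576 + 4554 + 696 + 194 = 12020
Branch C: 8300 (certain)
Overall = 0.25 × 10450 + 0.5 × 12020 + 0.25 × 8300 = 2612.5 + 6010 + 2075 = 10697.5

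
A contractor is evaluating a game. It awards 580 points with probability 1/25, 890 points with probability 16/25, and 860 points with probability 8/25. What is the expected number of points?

868 points

EV = 1/25 × 580 + 16/25 × 890 + 8/25 × 860 = 23.2 + 569.6 + 275.2 = 868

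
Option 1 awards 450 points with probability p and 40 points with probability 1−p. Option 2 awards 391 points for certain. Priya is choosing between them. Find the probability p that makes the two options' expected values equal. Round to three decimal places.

p·450 + (1−p)·40 = 391
410p + 40 = 391
p = (391 − 40) / 410

p = 0.856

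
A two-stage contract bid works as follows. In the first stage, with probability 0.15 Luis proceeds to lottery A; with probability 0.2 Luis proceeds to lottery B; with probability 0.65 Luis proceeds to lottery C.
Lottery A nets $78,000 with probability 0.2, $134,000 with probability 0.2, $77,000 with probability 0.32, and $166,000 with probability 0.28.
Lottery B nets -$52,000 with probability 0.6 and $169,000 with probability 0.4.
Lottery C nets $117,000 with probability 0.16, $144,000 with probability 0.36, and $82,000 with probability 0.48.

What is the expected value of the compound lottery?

$95,756

EV(A) = 0.2 × 78000 + 0.2 × 134000 + 0.32 × 77000 + 0.28 × 166000 = 15600 + 26800 + 24640 + 46480 = 113520
EV(B) = 0.6 × (-52000) + 0.4 × 169000 = -31200 + 67600 = 36400
EV(C) = 0.16 × 117000 + 0.36 × 144000 + 0.48 × 82000 = 18720 + 51840 + 39360 = 109920
Overall = 0.15 × 113520 + 0.2 × 36400 + 0.65 × 109920 = 17028 + 7280 + 71448 = 95756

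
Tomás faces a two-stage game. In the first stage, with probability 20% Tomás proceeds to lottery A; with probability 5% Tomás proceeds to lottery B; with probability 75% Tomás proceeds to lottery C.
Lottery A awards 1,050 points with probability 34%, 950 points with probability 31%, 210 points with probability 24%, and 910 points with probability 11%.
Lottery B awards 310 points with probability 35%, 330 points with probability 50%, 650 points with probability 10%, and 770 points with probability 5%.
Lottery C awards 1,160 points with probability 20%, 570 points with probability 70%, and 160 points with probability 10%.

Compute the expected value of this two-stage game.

664.5 points

EV(A) = 0.34 × 1050 + 0.31 × 950 + 0.24 × 210 + 0.11 × 910 = 357 + 294.5 + 50.4 + 100.1 = 802
EV(B) = 0.35 × 310 + 0.5 × 330 + 0.1 × 650 + 0.05 × 770 = 108.5 + 165 + 65 + 38.5 = 377
EV(C) = 0.2 × 1160 + 0.7 × 570 + 0.1 × 160 = 232 + 399 + 16 = 647
Overall = 0.2 × 802 + 0.05 × 377 + 0.75 × 647 = 160.4 + 18.85 + 485.25 = 664.5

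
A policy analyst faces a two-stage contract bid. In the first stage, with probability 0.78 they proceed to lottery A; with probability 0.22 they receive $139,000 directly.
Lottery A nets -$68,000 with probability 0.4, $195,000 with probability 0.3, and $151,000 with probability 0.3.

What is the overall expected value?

$90,328

EV(A) = 0.4 × (-68000) + 0.3 × 195000 + 0.3 × 151000 = -27200 + 58500 + 45300 = 76600
Branch B: 139000 (certain)
Overall = 0.78 × 76600 + 0.22 × 139000 = 59748 + 30580 = 90328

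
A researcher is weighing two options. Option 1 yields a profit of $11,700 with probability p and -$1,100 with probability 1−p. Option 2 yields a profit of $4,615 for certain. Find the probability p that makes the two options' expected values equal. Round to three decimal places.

p = 0.446

p·11700 + (1−p)·(-1100) = 4615
12800p − 1100 = 4615
p = (4615 + 1100) / 12800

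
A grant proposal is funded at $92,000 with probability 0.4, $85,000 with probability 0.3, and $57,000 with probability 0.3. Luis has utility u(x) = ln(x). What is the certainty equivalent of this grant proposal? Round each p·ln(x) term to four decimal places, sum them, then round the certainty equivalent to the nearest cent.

E[u] = 0.4·ln(92000) + 0.3·ln(85000) + 0.3·ln(57000) = 4.5718 + 3.4051 + 3.2852 = 11.2621
CE = e^11.2621 ≈ 77815.82

$77,815.82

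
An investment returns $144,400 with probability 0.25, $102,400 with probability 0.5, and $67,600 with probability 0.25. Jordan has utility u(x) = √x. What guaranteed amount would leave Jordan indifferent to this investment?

$102,400

E[u] = 0.25·√144400 + 0.5·√102400 + 0.25·√67600 = 0.25·380 + 0.5·320 + 0.25·260 = 320
CE = (320)² = 102400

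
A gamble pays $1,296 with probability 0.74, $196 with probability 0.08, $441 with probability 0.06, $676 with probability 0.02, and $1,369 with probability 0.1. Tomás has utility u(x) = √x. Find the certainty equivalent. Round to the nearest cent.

E[u] = 0.74·√1296 + 0.08·√196 + 0.06·√441 + 0.02·√676 + 0.1·√1369 = 0.74·36 + 0.08·14 + 0.06·21 + 0.02·26 + 0.1·37 = 33.24
CE = (33.24)² = 1104.8976

$1,104.90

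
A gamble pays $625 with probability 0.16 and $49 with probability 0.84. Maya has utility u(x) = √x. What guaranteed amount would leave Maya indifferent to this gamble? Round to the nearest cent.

$97.61

E[u] = 0.16·√625 + 0.84·√49 = 0.16·25 + 0.84·7 = 9.88
CE = (9.88)² = 97.6144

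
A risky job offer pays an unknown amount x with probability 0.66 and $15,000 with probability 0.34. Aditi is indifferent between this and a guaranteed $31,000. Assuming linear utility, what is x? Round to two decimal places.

0.66·x + 0.34·15000 = 31000
0.66·x = 31000 − 5100 = 25900
x = 25900 / 0.66 = 39242.4242

x = $39,242.42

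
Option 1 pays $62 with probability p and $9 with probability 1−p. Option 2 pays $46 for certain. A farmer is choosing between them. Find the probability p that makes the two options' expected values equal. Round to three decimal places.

p = 0.698

p·62 + (1−p)·9 = 46
53p + 9 = 46
p = (46 − 9) / 53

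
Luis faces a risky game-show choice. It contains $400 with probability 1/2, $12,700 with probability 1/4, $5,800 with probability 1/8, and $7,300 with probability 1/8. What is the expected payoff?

$5,012.50

EV = 1/2 × 400 + 1/4 × 12700 + 1/8 × 5800 + 1/8 × 7300 = 200 + 3175 + 725 + 912.5 = 5012.5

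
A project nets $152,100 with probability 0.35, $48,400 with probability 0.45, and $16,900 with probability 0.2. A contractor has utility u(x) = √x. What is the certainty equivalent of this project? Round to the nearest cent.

$68,382.25

E[u] = 0.35·√152100 + 0.45·√48400 + 0.2·√16900 = 0.35·390 + 0.45·220 + 0.2·130 = 261.5
CE = (261.5)² = 68382.25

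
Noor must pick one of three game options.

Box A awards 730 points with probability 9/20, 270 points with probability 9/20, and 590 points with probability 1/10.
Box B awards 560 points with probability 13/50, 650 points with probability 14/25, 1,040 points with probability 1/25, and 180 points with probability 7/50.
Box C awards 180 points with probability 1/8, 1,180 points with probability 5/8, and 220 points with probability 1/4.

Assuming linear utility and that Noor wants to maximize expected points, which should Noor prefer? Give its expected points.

Box A = 9/20 × 730 + 9/20 × 270 + 1/10 × 590 = 328.5 + 121.5 + 59 = 509
Box B = 13/50 × 560 + 14/25 × 650 + 1/25 × 1040 + 7/50 × 180 = 145.6 + 364 + 41.6 + 25.2 = 576.4
Box C = 1/8 × 180 + 5/8 × 1180 + 1/4 × 220 = 22.5 + 737.5 + 55 = 815

Box C (815 points)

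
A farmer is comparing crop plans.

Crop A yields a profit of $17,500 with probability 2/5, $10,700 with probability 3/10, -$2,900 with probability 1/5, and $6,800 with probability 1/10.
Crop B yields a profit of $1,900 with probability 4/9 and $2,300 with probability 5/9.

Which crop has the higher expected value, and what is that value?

Crop A ($10,310)

Crop A = 2/5 × 17500 + 3/10 × 10700 + 1/5 × (-2900) + 1/10 × 6800 = 7000 + 3210 − 580 + 680 = 10310
Crop B = 4/9 × 1900 + 5/9 × 2300 = 844.4444 + 1277.7778 = 2122.2222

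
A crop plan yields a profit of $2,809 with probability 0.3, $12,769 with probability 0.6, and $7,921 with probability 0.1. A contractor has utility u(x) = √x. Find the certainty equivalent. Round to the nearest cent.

E[u] = 0.3·√2809 + 0.6·√12769 + 0.1·√7921 = 0.3·53 + 0.6·113 + 0.1·89 = 92.6
CE = (92.6)² = 8574.76

$8,574.76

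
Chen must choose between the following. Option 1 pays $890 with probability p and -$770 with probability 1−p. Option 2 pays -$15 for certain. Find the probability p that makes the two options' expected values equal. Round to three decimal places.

p = 0.455

p·890 + (1−p)·(-770) = -15
1660p − 770 = -15
p = (-15 + 770) / 1660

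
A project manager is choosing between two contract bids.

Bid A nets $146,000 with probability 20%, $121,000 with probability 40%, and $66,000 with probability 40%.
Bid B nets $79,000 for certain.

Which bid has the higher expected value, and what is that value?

Bid A = 0.2 × 146000 + 0.4 × 121000 + 0.4 × 66000 = 29200 + 48400 + 26400 = 104000
Bid B: 79000 (certain)

Bid A ($104,000)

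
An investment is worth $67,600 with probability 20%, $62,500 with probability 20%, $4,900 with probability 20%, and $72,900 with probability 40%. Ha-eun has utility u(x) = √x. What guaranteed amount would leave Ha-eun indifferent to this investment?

$50,176

E[u] = 0.2·√67600 + 0.2·√62500 + 0.2·√4900 + 0.4·√72900 = 0.2·260 + 0.2·250 + 0.2·70 + 0.4·270 = 224
CE = (224)² = 50176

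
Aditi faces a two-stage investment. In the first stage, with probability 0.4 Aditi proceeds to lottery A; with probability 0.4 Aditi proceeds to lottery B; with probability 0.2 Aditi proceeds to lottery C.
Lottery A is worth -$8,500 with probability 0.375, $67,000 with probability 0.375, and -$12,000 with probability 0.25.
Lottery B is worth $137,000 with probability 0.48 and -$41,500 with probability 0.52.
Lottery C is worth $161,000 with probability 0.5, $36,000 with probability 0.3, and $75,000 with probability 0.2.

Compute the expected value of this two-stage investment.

EV(A) = 0.375 × (-8500) + 0.375 × 67000 + 0.25 × (-12000) = -3187.5 + 25125 − 3000 = 18937.5
EV(B) = 0.48 × 137000 + 0.52 × (-41500) = 65760 − 21580 = 44180
EV(C) = 0.5 × 161000 + 0.3 × 36000 + 0.2 × 75000 = 80500 + 10800 + 15000 = 106300
Overall = 0.4 × 18937.5 + 0.4 × 44180 + 0.2 × 106300 = 7575 + 17672 + 21260 = 46507

$46,507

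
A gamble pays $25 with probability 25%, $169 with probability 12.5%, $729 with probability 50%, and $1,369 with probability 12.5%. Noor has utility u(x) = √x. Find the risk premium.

$122

E[u] = 0.25·√25 + 0.125·√169 + 0.5·√729 + 0.125·√1369 = 0.25·5 + 0.125·13 + 0.5·27 + 0.125·37 = 21
CE = (21)² = 441
Risk premium = EV − CE = 563 − 441 = 122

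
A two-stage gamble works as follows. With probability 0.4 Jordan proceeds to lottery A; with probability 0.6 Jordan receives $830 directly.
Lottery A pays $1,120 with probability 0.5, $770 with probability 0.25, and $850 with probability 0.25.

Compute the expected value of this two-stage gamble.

EV(A) = 0.5 × 1120 + 0.25 × 770 + 0.25 × 850 = 560 + 192.5 + 212.5 = 965
Branch B: 830 (certain)
Overall = 0.4 × 965 + 0.6 × 830 = 386 + 498 = 884

$884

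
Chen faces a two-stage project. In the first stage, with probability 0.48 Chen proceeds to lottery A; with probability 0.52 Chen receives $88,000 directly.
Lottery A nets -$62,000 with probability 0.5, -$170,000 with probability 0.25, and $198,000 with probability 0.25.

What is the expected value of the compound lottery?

EV(A) = 0.5 × (-62000) + 0.25 × (-170000) + 0.25 × 198000 = -31000 − 42500 + 49500 = -24000
Branch B: 88000 (certain)
Overall = 0.48 × (-24000) + 0.52 × 88000 = -11520 + 45760 = 34240

$34,240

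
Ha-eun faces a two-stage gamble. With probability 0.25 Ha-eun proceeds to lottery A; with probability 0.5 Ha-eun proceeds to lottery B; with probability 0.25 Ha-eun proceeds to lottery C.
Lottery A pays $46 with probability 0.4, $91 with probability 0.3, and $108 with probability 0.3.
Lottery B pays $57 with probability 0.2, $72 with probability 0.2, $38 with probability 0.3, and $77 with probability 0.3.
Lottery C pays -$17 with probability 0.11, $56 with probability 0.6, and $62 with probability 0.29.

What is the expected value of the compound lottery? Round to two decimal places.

$62.10

EV(A) = 0.4 × 46 + 0.3 × 91 + 0.3 × 108 = 18.4 + 27.3 + 32.4 = 78.1
EV(B) = 0.2 × 57 + 0.2 × 72 + 0.3 × 38 + 0.3 × 77 = 11.4 + 14.4 + 11.4 + 23.1 = 60.3
EV(C) = 0.11 × (-17) + 0.6 × 56 + 0.29 × 62 = -1.87 + 33.6 + 17.98 = 49.71
Overall = 0.25 × 78.1 + 0.5 × 60.3 + 0.25 × 49.71 = 19.525 + 30.15 + 12.4275 = 62.1025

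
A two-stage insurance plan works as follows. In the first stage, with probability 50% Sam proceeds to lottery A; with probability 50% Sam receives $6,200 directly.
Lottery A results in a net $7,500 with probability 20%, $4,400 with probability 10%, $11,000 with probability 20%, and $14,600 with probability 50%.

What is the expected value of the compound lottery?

$8,820

EV(A) = 0.2 × 7500 + 0.1 × 4400 + 0.2 × 11000 + 0.5 × 14600 = 1500 + 440 + 2200 + 7300 = 11440
Branch B: 6200 (certain)
Overall = 0.5 × 11440 + 0.5 × 6200 = 5720 + 3100 = 8820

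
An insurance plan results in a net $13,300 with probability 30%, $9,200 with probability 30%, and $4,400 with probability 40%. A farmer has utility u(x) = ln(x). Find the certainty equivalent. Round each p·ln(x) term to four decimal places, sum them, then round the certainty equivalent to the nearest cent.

E[u] = 0.3·ln(13300) + 0.3·ln(9200) + 0.4·ln(4400) = 2.8487 + 2.7381 + 3.3557 = 8.9425
CE = e^8.9425 ≈ 7650.30

$7,650.30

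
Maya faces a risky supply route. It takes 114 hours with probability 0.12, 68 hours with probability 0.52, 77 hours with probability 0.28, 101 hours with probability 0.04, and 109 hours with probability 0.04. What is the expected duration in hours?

79 hours

EV = 0.12 × 114 + 0.52 × 68 + 0.28 × 77 + 0.04 × 101 + 0.04 × 109 = 13.68 + 35.36 + 21.56 + 4.04 + 4.36 = 79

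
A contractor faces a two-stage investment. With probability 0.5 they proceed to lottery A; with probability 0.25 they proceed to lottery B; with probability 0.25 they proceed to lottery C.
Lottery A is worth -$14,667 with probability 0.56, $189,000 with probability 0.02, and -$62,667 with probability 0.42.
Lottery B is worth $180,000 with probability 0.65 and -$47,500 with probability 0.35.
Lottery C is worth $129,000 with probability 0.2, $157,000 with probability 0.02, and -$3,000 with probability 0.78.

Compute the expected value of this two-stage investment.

EV(A) = 0.56 × (-14667) + 0.02 × 189000 + 0.42 × (-62667) = -8213.52 + 3780 − 26320.14 = -30753.66
EV(B) = 0.65 × 180000 + 0.35 × (-47500) = 117000 − 16625 = 100375
EV(C) = 0.2 × 129000 + 0.02 × 157000 + 0.78 × (-3000) = 25800 + 3140 − 2340 = 26600
Overall = 0.5 × (-30753.66) + 0.25 × 100375 + 0.25 × 26600 = -15376.83 + 25093.75 + 6650 = 16366.92

$16,366.92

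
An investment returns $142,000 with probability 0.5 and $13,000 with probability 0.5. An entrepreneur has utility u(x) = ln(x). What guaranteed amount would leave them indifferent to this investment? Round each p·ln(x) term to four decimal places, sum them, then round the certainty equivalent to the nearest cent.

E[u] = 0.5·ln(142000) + 0.5·ln(13000) = 5.9318 + 4.7364 = 10.6682
CE = e^10.6682 ≈ 42967.53

$42,967.53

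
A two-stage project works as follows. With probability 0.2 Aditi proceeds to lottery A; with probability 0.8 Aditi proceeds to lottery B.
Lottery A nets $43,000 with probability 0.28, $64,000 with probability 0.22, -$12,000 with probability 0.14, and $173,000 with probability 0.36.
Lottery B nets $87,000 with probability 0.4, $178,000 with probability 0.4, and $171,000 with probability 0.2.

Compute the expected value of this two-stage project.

EV(A) = 0.28 × 43000 + 0.22 × 64000 + 0.14 × (-12000) + 0.36 × 173000 = 12040 + 14080 − 1680 + 62280 = 86720
EV(B) = 0.4 × 87000 + 0.4 × 178000 + 0.2 × 171000 = 34800 + 71200 + 34200 = 140200
Overall = 0.2 × 86720 + 0.8 × 140200 = 17344 + 112160 = 129504

$129,504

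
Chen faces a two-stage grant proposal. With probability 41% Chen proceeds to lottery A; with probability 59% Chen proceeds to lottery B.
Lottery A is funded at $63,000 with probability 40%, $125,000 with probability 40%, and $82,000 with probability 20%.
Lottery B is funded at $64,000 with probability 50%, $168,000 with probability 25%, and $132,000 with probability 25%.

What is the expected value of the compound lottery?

EV(A) = 0.4 × 63000 + 0.4 × 125000 + 0.2 × 82000 = 25200 + 50000 + 16400 = 91600
EV(B) = 0.5 × 64000 + 0.25 × 168000 + 0.25 × 132000 = 32000 + 42000 + 33000 = 107000
Overall = 0.41 × 91600 + 0.59 × 107000 = 37556 + 63130 = 100686

$100,686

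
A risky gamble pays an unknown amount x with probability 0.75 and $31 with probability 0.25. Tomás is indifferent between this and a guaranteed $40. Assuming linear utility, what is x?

x = $43

0.75·x + 0.25·31 = 40
0.75·x = 40 − 7.75 = 32.25
x = 32.25 / 0.75 = 43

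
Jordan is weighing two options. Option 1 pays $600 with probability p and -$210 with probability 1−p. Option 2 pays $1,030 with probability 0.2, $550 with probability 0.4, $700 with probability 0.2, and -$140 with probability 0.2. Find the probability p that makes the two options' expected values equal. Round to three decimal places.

EV(Option 2) = 0.2 × 1030 + 0.4 × 550 + 0.2 × 700 + 0.2 × (-140) = 206 + 220 + 140 − 28 = 538
p·600 + (1−p)·(-210) = 538
810p − 210 = 538
p = (538 + 210) / 810

p = 0.923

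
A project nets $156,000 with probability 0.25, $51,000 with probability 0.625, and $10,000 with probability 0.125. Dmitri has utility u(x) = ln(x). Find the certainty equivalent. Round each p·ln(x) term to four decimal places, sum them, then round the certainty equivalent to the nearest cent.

E[u] = 0.25·ln(156000) + 0.625·ln(51000) + 0.125·ln(10000) = 2.9894 + 6.7747 + 1.1513 = 10.9154
CE = e^10.9154 ≈ 55017.14

$55,017.14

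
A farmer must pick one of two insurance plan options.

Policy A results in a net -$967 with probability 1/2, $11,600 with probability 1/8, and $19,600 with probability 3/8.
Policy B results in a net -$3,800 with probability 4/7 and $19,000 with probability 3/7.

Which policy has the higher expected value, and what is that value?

Policy A ($8,316.50)

Policy A = 1/2 × (-967) + 1/8 × 11600 + 3/8 × 19600 = -483.5 + 1450 + 7350 = 8316.5
Policy B = 4/7 × (-3800) + 3/7 × 19000 = -2171.4286 + 8142.8571 = 5971.4286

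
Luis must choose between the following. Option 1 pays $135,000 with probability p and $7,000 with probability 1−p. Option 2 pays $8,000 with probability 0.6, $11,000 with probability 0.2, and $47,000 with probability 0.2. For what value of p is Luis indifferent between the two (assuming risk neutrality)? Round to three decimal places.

EV(Option 2) = 0.6 × 8000 + 0.2 × 11000 + 0.2 × 47000 = 4800 + 2200 + 9400 = 16400
p·135000 + (1−p)·7000 = 16400
128000p + 7000 = 16400
p = (16400 − 7000) / 128000

p = 0.073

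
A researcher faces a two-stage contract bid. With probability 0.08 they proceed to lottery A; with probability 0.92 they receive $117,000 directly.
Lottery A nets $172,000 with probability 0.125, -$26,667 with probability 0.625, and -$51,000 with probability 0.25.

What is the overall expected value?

EV(A) = 0.125 × 172000 + 0.625 × (-26667) + 0.25 × (-51000) = 21500 − 16666.875 − 12750 = -7916.875
Branch B: 117000 (certain)
Overall = 0.08 × (-7916.875) + 0.92 × 117000 = -633.35 + 107640 = 107006.65

$107,006.65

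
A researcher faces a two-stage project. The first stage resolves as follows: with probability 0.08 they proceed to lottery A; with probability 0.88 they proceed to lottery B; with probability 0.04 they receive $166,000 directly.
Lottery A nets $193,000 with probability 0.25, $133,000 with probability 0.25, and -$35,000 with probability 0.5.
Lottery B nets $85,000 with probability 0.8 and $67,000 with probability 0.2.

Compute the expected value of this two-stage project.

$83,392

EV(A) = 0.25 × 193000 + 0.25 × 133000 + 0.5 × (-35000) = 48250 + 33250 − 17500 = 64000
EV(B) = 0.8 × 85000 + 0.2 × 67000 = 68000 + 13400 = 81400
Branch C: 166000 (certain)
Overall = 0.08 × 64000 + 0.88 × 81400 + 0.04 × 166000 = 5120 + 71632 + 6640 = 83392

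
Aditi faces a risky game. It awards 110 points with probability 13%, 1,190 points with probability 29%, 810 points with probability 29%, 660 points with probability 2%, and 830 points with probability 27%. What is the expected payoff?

EV = 0.13 × 110 + 0.29 × 1190 + 0.29 × 810 + 0.02 × 660 + 0.27 × 830 = 14.3 + 345.1 + 234.9 + 13.2 + 224.1 = 831.6

831.6 points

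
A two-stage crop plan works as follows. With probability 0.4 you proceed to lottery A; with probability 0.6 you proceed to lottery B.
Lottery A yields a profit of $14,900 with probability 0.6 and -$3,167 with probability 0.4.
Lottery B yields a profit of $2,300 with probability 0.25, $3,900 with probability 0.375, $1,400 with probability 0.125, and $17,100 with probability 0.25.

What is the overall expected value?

$6,961.78

EV(A) = 0.6 × 14900 + 0.4 × (-3167) = 8940 − 1266.8 = 7673.2
EV(B) = 0.25 × 2300 + 0.375 × 3900 + 0.125 × 1400 + 0.25 × 17100 = 575 + 1462.5 + 175 + 4275 = 6487.5
Overall = 0.4 × 7673.2 + 0.6 × 6487.5 = 3069.28 + 3892.5 = 6961.78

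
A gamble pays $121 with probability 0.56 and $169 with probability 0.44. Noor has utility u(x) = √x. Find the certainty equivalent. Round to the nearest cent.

$141.13

E[u] = 0.56·√121 + 0.44·√169 = 0.56·11 + 0.44·13 = 11.88
CE = (11.88)² = 141.1344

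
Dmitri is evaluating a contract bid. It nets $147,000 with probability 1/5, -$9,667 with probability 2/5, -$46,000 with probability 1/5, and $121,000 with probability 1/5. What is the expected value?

EV = 1/5 × 147000 + 2/5 × (-9667) + 1/5 × (-46000) + 1/5 × 121000 = 29400 − 3866.8 − 9200 + 24200 = 40533.2

$40,533.20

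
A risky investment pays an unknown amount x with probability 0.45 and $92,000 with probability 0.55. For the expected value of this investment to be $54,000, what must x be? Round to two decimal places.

x = $7,555.56

0.45·x + 0.55·92000 = 54000
0.45·x = 54000 − 50600 = 3400
x = 3400 / 0.45 = 7555.5556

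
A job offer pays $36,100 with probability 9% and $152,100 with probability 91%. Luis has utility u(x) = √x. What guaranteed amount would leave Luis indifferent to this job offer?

$138,384

E[u] = 0.09·√36100 + 0.91·√152100 = 0.09·190 + 0.91·390 = 372
CE = (372)² = 138384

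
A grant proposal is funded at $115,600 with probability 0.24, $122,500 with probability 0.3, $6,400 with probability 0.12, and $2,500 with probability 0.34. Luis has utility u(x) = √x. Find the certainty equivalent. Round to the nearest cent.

$45,454.24

E[u] = 0.24·√115600 + 0.3·√122500 + 0.12·√6400 + 0.34·√2500 = 0.24·340 + 0.3·350 + 0.12·80 + 0.34·50 = 213.2
CE = (213.2)² = 45454.24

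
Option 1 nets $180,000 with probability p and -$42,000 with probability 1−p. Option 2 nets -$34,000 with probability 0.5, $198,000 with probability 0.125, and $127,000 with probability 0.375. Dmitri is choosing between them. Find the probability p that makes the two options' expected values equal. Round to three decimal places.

EV(Option 2) = 0.5 × (-34000) + 0.125 × 198000 + 0.375 × 127000 = -17000 + 24750 + 47625 = 55375
p·180000 + (1−p)·(-42000) = 55375
222000p − 42000 = 55375
p = (55375 + 42000) / 222000

p = 0.439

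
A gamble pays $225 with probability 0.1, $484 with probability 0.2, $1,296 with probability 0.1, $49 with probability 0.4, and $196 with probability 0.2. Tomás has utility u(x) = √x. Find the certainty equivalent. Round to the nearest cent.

$228.01

E[u] = 0.1·√225 + 0.2·√484 + 0.1·√1296 + 0.4·√49 + 0.2·√196 = 0.1·15 + 0.2·22 + 0.1·36 + 0.4·7 + 0.2·14 = 15.1
CE = (15.1)² = 228.01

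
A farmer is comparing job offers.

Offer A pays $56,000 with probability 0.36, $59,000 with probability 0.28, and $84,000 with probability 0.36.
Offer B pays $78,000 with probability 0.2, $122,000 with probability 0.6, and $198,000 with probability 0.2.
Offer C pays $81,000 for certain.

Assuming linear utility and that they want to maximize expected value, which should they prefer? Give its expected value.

Offer B ($128,400)

Offer A = 0.36 × 56000 + 0.28 × 59000 + 0.36 × 84000 = 20160 + 16520 + 30240 = 66920
Offer B = 0.2 × 78000 + 0.6 × 122000 + 0.2 × 198000 = 15600 + 73200 + 39600 = 128400
Offer C: 81000 (certain)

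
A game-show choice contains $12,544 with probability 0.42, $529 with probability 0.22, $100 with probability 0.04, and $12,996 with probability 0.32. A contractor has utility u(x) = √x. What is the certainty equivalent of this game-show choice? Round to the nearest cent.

$7,917.44

E[u] = 0.42·√12544 + 0.22·√529 + 0.04·√100 + 0.32·√12996 = 0.42·112 + 0.22·23 + 0.04·10 + 0.32·114 = 88.98
CE = (88.98)² = 7917.4404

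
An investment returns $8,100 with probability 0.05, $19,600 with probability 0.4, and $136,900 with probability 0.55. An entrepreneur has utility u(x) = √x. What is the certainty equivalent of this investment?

$69,696

E[u] = 0.05·√8100 + 0.4·√19600 + 0.55·√136900 = 0.05·90 + 0.4·140 + 0.55·370 = 264
CE = (264)² = 69696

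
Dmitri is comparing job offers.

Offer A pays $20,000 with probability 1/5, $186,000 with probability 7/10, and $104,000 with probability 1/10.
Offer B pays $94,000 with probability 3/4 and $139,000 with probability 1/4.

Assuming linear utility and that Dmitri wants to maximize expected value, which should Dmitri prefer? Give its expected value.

Offer A ($144,600)

Offer A = 1/5 × 20000 + 7/10 × 186000 + 1/10 × 104000 = 4000 + 130200 + 10400 = 144600
Offer B = 3/4 × 94000 + 1/4 × 139000 = 70500 + 34750 = 105250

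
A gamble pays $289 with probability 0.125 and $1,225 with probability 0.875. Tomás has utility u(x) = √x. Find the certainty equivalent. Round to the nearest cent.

E[u] = 0.125·√289 + 0.875·√1225 = 0.125·17 + 0.875·35 = 32.75
CE = (32.75)² = 1072.5625

$1,072.56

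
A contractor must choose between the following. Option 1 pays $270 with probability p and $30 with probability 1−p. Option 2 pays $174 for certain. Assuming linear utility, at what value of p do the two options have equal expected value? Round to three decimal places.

p = 0.600

p·270 + (1−p)·30 = 174
240p + 30 = 174
p = (174 − 30) / 240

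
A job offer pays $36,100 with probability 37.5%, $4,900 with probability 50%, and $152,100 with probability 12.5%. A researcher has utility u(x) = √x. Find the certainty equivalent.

E[u] = 0.375·√36100 + 0.5·√4900 + 0.125·√152100 = 0.375·190 + 0.5·70 + 0.125·390 = 155
CE = (155)² = 24025

$24,025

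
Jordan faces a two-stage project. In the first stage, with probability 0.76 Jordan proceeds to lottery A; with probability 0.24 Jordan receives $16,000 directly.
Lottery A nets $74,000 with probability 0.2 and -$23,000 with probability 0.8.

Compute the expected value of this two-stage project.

$1,104

EV(A) = 0.2 × 74000 + 0.8 × (-23000) = 14800 − 18400 = -3600
Branch B: 16000 (certain)
Overall = 0.76 × (-3600) + 0.24 × 16000 = -2736 + 3840 = 1104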